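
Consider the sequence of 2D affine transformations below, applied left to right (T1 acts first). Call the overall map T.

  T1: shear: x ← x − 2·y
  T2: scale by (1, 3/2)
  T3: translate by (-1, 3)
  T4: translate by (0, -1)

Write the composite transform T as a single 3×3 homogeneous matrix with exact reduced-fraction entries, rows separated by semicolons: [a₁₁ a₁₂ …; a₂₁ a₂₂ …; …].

T1 = [1 -2 0; 0 1 0; 0 0 1]
T2·T1 = [1 -2 0; 0 3/2 0; 0 0 1]
T3·…·T1 = [1 -2 -1; 0 3/2 3; 0 0 1]
T4·…·T1 = [1 -2 -1; 0 3/2 2; 0 0 1]

T = [1 -2 -1; 0 3/2 2; 0 0 1]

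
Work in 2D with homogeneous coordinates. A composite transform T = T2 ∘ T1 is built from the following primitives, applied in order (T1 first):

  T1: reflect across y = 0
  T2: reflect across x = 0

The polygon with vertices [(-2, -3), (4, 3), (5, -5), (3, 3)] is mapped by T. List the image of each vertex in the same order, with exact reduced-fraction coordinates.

image vertices: (2, 3), (-4, -3), (-5, 5), (-3, -3)

T1 reflect across y = 0: (-2, -3) → (-2, 3); (4, 3) → (4, -3); (5, -5) → (5, 5); (3, 3) → (3, -3)
T2 reflect across x = 0: (-2, 3) → (2, 3); (4, -3) → (-4, -3); (5, 5) → (-5, 5); (3, -3) → (-3, -3)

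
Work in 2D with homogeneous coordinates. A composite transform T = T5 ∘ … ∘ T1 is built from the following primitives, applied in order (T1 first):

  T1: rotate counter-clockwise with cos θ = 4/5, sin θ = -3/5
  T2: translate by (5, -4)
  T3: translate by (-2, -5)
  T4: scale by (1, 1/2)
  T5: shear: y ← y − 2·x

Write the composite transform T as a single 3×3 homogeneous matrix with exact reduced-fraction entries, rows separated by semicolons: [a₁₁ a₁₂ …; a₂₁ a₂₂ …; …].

T1 = [4/5 3/5 0; -3/5 4/5 0; 0 0 1]
T2·T1 = [4/5 3/5 5; -3/5 4/5 -4; 0 0 1]
T3·…·T1 = [4/5 3/5 3; -3/5 4/5 -9; 0 0 1]
T4·…·T1 = [4/5 3/5 3; -3/10 2/5 -9/2; 0 0 1]
T5·…·T1 = [4/5 3/5 3; -19/10 -4/5 -21/2; 0 0 1]

T = [4/5 3/5 3; -19/10 -4/5 -21/2; 0 0 1]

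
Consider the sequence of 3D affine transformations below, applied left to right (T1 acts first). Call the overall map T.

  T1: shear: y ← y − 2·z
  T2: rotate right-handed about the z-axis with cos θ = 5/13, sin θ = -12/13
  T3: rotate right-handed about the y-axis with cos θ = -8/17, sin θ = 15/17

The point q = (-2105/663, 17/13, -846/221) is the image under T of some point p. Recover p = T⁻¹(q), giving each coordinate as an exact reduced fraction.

p = (2/3, 3, -1)

T1 = [1 0 0 0; 0 1 -2 0; 0 0 1 0; 0 0 0 1]
T2·T1 = [5/13 12/13 -24/13 0; -12/13 5/13 -10/13 0; 0 0 1 0; 0 0 0 1]
T3·…·T1 = [-40/221 -96/221 387/221 0; -12/13 5/13 -10/13 0; -75/221 -180/221 256/221 0; 0 0 0 1]
det M = 1; M⁻¹ = [-40/221 -12/13 -75/221 0; 294/221 5/13 -388/221 0; 15/17 0 -8/17 0; 0 0 0 1]
M⁻¹ · (-2105/663, 17/13, -846/221)ᵀ = (2/3, 3, -1)ᵀ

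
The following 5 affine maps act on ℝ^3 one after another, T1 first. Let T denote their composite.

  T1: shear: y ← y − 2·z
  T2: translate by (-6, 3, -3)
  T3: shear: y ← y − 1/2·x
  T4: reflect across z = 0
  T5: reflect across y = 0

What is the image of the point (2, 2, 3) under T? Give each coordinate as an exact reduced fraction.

T1 shear: y ← y − 2·z: (2, 2, 3) → (2, -4, 3)
T2 translate by (-6, 3, -3): (2, -4, 3) → (-4, -1, 0)
T3 shear: y ← y − 1/2·x: (-4, -1, 0) → (-4, 1, 0)
T4 reflect across z = 0: (-4, 1, 0) → (-4, 1, 0)
T5 reflect across y = 0: (-4, 1, 0) → (-4, -1, 0)

T(p) = (-4, -1, 0)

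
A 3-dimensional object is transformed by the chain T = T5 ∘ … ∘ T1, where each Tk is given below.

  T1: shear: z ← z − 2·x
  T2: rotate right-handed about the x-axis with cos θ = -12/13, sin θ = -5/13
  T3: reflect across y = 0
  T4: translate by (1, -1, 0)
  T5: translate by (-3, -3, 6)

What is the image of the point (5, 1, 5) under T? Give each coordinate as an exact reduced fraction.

T(p) = (3, -15/13, 133/13)

T1 shear: z ← z − 2·x: (5, 1, 5) → (5, 1, -5)
T2 rotate right-handed about the x-axis with cos θ = -12/13, sin θ = -5/13: (5, 1, -5) → (5, -37/13, 55/13)
T3 reflect across y = 0: (5, -37/13, 55/13) → (5, 37/13, 55/13)
T4 translate by (1, -1, 0): (5, 37/13, 55/13) → (6, 24/13, 55/13)
T5 translate by (-3, -3, 6): (6, 24/13, 55/13) → (3, -15/13, 133/13)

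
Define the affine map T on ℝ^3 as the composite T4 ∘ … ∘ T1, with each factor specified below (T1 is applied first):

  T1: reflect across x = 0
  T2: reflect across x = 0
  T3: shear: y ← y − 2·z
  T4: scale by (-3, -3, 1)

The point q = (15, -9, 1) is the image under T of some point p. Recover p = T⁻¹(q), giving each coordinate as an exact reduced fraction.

T1 = [-1 0 0 0; 0 1 0 0; 0 0 1 0; 0 0 0 1]
T2·T1 = [1 0 0 0; 0 1 0 0; 0 0 1 0; 0 0 0 1]
T3·…·T1 = [1 0 0 0; 0 1 -2 0; 0 0 1 0; 0 0 0 1]
T4·…·T1 = [-3 0 0 0; 0 -3 6 0; 0 0 1 0; 0 0 0 1]
det M = 9; M⁻¹ = [-1/3 0 0 0; 0 -1/3 2 0; 0 0 1 0; 0 0 0 1]
M⁻¹ · (15, -9, 1)ᵀ = (-5, 5, 1)ᵀ

p = (-5, 5, 1)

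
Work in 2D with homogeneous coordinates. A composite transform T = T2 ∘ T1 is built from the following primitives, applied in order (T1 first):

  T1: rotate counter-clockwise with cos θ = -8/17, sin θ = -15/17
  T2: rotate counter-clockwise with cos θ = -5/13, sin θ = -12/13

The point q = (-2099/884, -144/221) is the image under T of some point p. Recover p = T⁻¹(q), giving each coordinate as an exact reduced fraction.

T1 = [-8/17 15/17 0; -15/17 -8/17 0; 0 0 1]
T2·T1 = [-140/221 -171/221 0; 171/221 -140/221 0; 0 0 1]
det M = 1; M⁻¹ = [-140/221 171/221 0; -171/221 -140/221 0; 0 0 1]
M⁻¹ · (-2099/884, -144/221)ᵀ = (1, 9/4)ᵀ

p = (1, 9/4)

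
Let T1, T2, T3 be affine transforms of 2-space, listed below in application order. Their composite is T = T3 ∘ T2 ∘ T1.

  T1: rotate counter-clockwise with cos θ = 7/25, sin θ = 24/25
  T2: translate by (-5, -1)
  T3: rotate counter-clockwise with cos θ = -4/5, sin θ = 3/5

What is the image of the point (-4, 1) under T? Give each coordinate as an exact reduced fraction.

T1 rotate counter-clockwise with cos θ = 7/25, sin θ = 24/25: (-4, 1) → (-52/25, -89/25)
T2 translate by (-5, -1): (-52/25, -89/25) → (-177/25, -114/25)
T3 rotate counter-clockwise with cos θ = -4/5, sin θ = 3/5: (-177/25, -114/25) → (42/5, -3/5)

T(p) = (42/5, -3/5)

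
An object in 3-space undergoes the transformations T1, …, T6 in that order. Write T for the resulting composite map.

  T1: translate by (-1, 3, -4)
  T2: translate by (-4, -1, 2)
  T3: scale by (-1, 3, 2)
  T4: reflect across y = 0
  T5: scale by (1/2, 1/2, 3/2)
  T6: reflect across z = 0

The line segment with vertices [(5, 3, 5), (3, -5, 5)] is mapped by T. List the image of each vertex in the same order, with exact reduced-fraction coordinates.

T1 translate by (-1, 3, -4): (5, 3, 5) → (4, 6, 1); (3, -5, 5) → (2, -2, 1)
T2 translate by (-4, -1, 2): (4, 6, 1) → (0, 5, 3); (2, -2, 1) → (-2, -3, 3)
T3 scale by (-1, 3, 2): (0, 5, 3) → (0, 15, 6); (-2, -3, 3) → (2, -9, 6)
T4 reflect across y = 0: (0, 15, 6) → (0, -15, 6); (2, -9, 6) → (2, 9, 6)
T5 scale by (1/2, 1/2, 3/2): (0, -15, 6) → (0, -15/2, 9); (2, 9, 6) → (1, 9/2, 9)
T6 reflect across z = 0: (0, -15/2, 9) → (0, -15/2, -9); (1, 9/2, 9) → (1, 9/2, -9)

image vertices: (0, -15/2, -9), (1, 9/2, -9)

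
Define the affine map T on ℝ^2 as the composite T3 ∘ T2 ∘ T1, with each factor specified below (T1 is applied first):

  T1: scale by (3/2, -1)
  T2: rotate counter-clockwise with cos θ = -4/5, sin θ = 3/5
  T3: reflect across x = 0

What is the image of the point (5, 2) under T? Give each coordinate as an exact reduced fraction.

T1 scale by (3/2, -1): (5, 2) → (15/2, -2)
T2 rotate counter-clockwise with cos θ = -4/5, sin θ = 3/5: (15/2, -2) → (-24/5, 61/10)
T3 reflect across x = 0: (-24/5, 61/10) → (24/5, 61/10)

T(p) = (24/5, 61/10)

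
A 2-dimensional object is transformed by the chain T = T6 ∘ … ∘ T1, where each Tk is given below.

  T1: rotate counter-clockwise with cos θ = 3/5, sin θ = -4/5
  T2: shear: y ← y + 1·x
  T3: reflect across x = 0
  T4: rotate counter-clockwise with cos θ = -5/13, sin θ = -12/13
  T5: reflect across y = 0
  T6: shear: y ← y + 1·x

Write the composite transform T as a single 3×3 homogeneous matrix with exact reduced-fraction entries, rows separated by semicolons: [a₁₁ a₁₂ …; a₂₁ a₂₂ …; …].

T = [3/65 8/5 0; -38/65 7/5 0; 0 0 1]

T1 = [3/5 4/5 0; -4/5 3/5 0; 0 0 1]
T2·T1 = [3/5 4/5 0; -1/5 7/5 0; 0 0 1]
T3·…·T1 = [-3/5 -4/5 0; -1/5 7/5 0; 0 0 1]
T4·…·T1 = [3/65 8/5 0; 41/65 1/5 0; 0 0 1]
T5·…·T1 = [3/65 8/5 0; -41/65 -1/5 0; 0 0 1]
T6·…·T1 = [3/65 8/5 0; -38/65 7/5 0; 0 0 1]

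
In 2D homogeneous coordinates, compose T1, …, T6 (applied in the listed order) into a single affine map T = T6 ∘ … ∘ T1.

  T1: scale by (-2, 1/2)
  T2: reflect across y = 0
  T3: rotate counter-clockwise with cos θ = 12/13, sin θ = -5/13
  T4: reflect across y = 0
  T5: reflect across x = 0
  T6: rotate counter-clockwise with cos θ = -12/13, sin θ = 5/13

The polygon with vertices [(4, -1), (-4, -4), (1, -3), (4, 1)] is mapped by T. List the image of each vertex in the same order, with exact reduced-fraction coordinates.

T1 scale by (-2, 1/2): (4, -1) → (-8, -1/2); (-4, -4) → (8, -2); (1, -3) → (-2, -3/2); (4, 1) → (-8, 1/2)
T2 reflect across y = 0: (-8, -1/2) → (-8, 1/2); (8, -2) → (8, 2); (-2, -3/2) → (-2, 3/2); (-8, 1/2) → (-8, -1/2)
T3 rotate counter-clockwise with cos θ = 12/13, sin θ = -5/13: (-8, 1/2) → (-187/26, 46/13); (8, 2) → (106/13, -16/13); (-2, 3/2) → (-33/26, 28/13); (-8, -1/2) → (-197/26, 34/13)
T4 reflect across y = 0: (-187/26, 46/13) → (-187/26, -46/13); (106/13, -16/13) → (106/13, 16/13); (-33/26, 28/13) → (-33/26, -28/13); (-197/26, 34/13) → (-197/26, -34/13)
T5 reflect across x = 0: (-187/26, -46/13) → (187/26, -46/13); (106/13, 16/13) → (-106/13, 16/13); (-33/26, -28/13) → (33/26, -28/13); (-197/26, -34/13) → (197/26, -34/13)
T6 rotate counter-clockwise with cos θ = -12/13, sin θ = 5/13: (187/26, -46/13) → (-892/169, 2039/338); (-106/13, 16/13) → (1192/169, -722/169); (33/26, -28/13) → (-58/169, 837/338); (197/26, -34/13) → (-1012/169, 1801/338)

image vertices: (-892/169, 2039/338), (1192/169, -722/169), (-58/169, 837/338), (-1012/169, 1801/338)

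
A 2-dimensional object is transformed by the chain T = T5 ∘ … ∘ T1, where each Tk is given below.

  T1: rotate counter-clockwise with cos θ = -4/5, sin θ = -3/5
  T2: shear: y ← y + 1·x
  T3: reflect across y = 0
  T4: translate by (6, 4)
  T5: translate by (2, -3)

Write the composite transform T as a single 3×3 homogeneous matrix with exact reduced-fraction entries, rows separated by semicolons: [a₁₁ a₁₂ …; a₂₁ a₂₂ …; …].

T1 = [-4/5 3/5 0; -3/5 -4/5 0; 0 0 1]
T2·T1 = [-4/5 3/5 0; -7/5 -1/5 0; 0 0 1]
T3·…·T1 = [-4/5 3/5 0; 7/5 1/5 0; 0 0 1]
T4·…·T1 = [-4/5 3/5 6; 7/5 1/5 4; 0 0 1]
T5·…·T1 = [-4/5 3/5 8; 7/5 1/5 1; 0 0 1]

T = [-4/5 3/5 8; 7/5 1/5 1; 0 0 1]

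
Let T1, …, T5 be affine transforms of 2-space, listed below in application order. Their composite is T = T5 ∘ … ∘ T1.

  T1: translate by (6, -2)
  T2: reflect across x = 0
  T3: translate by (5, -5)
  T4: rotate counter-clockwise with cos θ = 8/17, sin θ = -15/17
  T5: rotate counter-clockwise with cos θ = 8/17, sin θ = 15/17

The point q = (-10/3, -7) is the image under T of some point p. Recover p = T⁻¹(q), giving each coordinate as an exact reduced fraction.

p = (7/3, 0)

T1 = [1 0 6; 0 1 -2; 0 0 1]
T2·T1 = [-1 0 -6; 0 1 -2; 0 0 1]
T3·…·T1 = [-1 0 -1; 0 1 -7; 0 0 1]
T4·…·T1 = [-8/17 15/17 -113/17; 15/17 8/17 -41/17; 0 0 1]
T5·…·T1 = [-1 0 -1; 0 1 -7; 0 0 1]
det M = -1; M⁻¹ = [-1 0 -1; 0 1 7; 0 0 1]
M⁻¹ · (-10/3, -7)ᵀ = (7/3, 0)ᵀ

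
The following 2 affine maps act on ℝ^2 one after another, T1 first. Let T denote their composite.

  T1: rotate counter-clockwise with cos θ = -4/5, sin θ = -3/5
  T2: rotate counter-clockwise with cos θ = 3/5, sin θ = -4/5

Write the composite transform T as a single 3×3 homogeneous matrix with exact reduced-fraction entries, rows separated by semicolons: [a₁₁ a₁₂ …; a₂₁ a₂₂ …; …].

T1 = [-4/5 3/5 0; -3/5 -4/5 0; 0 0 1]
T2·T1 = [-24/25 -7/25 0; 7/25 -24/25 0; 0 0 1]

T = [-24/25 -7/25 0; 7/25 -24/25 0; 0 0 1]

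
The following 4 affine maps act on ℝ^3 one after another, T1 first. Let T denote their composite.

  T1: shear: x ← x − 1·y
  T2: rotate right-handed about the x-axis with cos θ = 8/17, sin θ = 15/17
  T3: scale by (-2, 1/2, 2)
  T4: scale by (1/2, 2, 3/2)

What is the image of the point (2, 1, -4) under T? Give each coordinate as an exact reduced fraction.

T(p) = (-1, 4, -3)

T1 shear: x ← x − 1·y: (2, 1, -4) → (1, 1, -4)
T2 rotate right-handed about the x-axis with cos θ = 8/17, sin θ = 15/17: (1, 1, -4) → (1, 4, -1)
T3 scale by (-2, 1/2, 2): (1, 4, -1) → (-2, 2, -2)
T4 scale by (1/2, 2, 3/2): (-2, 2, -2) → (-1, 4, -3)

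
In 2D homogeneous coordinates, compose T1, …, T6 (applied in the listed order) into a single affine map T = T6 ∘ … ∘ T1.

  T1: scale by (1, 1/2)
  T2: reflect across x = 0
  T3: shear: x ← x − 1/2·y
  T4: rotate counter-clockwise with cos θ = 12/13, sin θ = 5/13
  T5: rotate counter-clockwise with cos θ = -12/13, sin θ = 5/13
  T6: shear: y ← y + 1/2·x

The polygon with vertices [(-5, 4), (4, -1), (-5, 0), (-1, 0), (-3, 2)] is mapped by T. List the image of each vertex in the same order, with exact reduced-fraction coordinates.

image vertices: (-4, -4), (15/4, 19/8), (-5, -5/2), (-1, -1/2), (-5/2, -9/4)

T1 scale by (1, 1/2): (-5, 4) → (-5, 2); (4, -1) → (4, -1/2); (-5, 0) → (-5, 0); (-1, 0) → (-1, 0); (-3, 2) → (-3, 1)
T2 reflect across x = 0: (-5, 2) → (5, 2); (4, -1/2) → (-4, -1/2); (-5, 0) → (5, 0); (-1, 0) → (1, 0); (-3, 1) → (3, 1)
T3 shear: x ← x − 1/2·y: (5, 2) → (4, 2); (-4, -1/2) → (-15/4, -1/2); (5, 0) → (5, 0); (1, 0) → (1, 0); (3, 1) → (5/2, 1)
T4 rotate counter-clockwise with cos θ = 12/13, sin θ = 5/13: (4, 2) → (38/13, 44/13); (-15/4, -1/2) → (-85/26, -99/52); (5, 0) → (60/13, 25/13); (1, 0) → (12/13, 5/13); (5/2, 1) → (25/13, 49/26)
T5 rotate counter-clockwise with cos θ = -12/13, sin θ = 5/13: (38/13, 44/13) → (-4, -2); (-85/26, -99/52) → (15/4, 1/2); (60/13, 25/13) → (-5, 0); (12/13, 5/13) → (-1, 0); (25/13, 49/26) → (-5/2, -1)
T6 shear: y ← y + 1/2·x: (-4, -2) → (-4, -4); (15/4, 1/2) → (15/4, 19/8); (-5, 0) → (-5, -5/2); (-1, 0) → (-1, -1/2); (-5/2, -1) → (-5/2, -9/4)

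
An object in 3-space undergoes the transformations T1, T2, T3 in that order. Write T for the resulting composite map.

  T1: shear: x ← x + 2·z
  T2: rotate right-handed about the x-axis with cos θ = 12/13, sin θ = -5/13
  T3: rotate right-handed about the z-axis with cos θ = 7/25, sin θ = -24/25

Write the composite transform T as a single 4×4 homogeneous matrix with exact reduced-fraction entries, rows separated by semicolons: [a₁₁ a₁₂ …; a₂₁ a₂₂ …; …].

T = [7/25 288/325 302/325 0; -24/25 84/325 -589/325 0; 0 -5/13 12/13 0; 0 0 0 1]

T1 = [1 0 2 0; 0 1 0 0; 0 0 1 0; 0 0 0 1]
T2·T1 = [1 0 2 0; 0 12/13 5/13 0; 0 -5/13 12/13 0; 0 0 0 1]
T3·…·T1 = [7/25 288/325 302/325 0; -24/25 84/325 -589/325 0; 0 -5/13 12/13 0; 0 0 0 1]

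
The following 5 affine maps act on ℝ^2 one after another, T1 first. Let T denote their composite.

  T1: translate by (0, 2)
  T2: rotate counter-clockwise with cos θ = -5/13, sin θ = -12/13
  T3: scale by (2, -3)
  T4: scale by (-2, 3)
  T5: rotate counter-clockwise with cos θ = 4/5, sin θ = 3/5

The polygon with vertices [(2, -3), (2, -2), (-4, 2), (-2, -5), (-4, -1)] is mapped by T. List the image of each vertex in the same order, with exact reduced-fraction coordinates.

T1 translate by (0, 2): (2, -3) → (2, -1); (2, -2) → (2, 0); (-4, 2) → (-4, 4); (-2, -5) → (-2, -3); (-4, -1) → (-4, 1)
T2 rotate counter-clockwise with cos θ = -5/13, sin θ = -12/13: (2, -1) → (-22/13, -19/13); (2, 0) → (-10/13, -24/13); (-4, 4) → (68/13, 28/13); (-2, -3) → (-2, 3); (-4, 1) → (32/13, 43/13)
T3 scale by (2, -3): (-22/13, -19/13) → (-44/13, 57/13); (-10/13, -24/13) → (-20/13, 72/13); (68/13, 28/13) → (136/13, -84/13); (-2, 3) → (-4, -9); (32/13, 43/13) → (64/13, -129/13)
T4 scale by (-2, 3): (-44/13, 57/13) → (88/13, 171/13); (-20/13, 72/13) → (40/13, 216/13); (136/13, -84/13) → (-272/13, -252/13); (-4, -9) → (8, -27); (64/13, -129/13) → (-128/13, -387/13)
T5 rotate counter-clockwise with cos θ = 4/5, sin θ = 3/5: (88/13, 171/13) → (-161/65, 948/65); (40/13, 216/13) → (-488/65, 984/65); (-272/13, -252/13) → (-332/65, -1824/65); (8, -27) → (113/5, -84/5); (-128/13, -387/13) → (649/65, -1932/65)

image vertices: (-161/65, 948/65), (-488/65, 984/65), (-332/65, -1824/65), (113/5, -84/5), (649/65, -1932/65)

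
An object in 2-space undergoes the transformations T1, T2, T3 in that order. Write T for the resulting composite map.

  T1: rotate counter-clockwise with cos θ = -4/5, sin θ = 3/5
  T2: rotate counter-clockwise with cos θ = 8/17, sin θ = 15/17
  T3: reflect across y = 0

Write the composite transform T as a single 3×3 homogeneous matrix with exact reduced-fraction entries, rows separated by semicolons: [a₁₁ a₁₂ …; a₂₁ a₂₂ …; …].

T = [-77/85 36/85 0; 36/85 77/85 0; 0 0 1]

T1 = [-4/5 -3/5 0; 3/5 -4/5 0; 0 0 1]
T2·T1 = [-77/85 36/85 0; -36/85 -77/85 0; 0 0 1]
T3·…·T1 = [-77/85 36/85 0; 36/85 77/85 0; 0 0 1]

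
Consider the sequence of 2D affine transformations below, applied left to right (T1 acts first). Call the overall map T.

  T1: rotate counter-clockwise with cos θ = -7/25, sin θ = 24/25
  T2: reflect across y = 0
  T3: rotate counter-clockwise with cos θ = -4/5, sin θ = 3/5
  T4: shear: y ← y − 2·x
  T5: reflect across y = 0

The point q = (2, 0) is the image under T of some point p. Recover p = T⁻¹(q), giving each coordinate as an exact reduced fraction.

p = (4, -2)

T1 = [-7/25 -24/25 0; 24/25 -7/25 0; 0 0 1]
T2·T1 = [-7/25 -24/25 0; -24/25 7/25 0; 0 0 1]
T3·…·T1 = [4/5 3/5 0; 3/5 -4/5 0; 0 0 1]
T4·…·T1 = [4/5 3/5 0; -1 -2 0; 0 0 1]
T5·…·T1 = [4/5 3/5 0; 1 2 0; 0 0 1]
det M = 1; M⁻¹ = [2 -3/5 0; -1 4/5 0; 0 0 1]
M⁻¹ · (2, 0)ᵀ = (4, -2)ᵀ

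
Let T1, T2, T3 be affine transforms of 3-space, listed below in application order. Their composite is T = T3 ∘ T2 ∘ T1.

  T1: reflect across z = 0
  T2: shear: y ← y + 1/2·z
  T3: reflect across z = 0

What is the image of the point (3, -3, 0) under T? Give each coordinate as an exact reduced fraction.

T(p) = (3, -3, 0)

T1 reflect across z = 0: (3, -3, 0) → (3, -3, 0)
T2 shear: y ← y + 1/2·z: (3, -3, 0) → (3, -3, 0)
T3 reflect across z = 0: (3, -3, 0) → (3, -3, 0)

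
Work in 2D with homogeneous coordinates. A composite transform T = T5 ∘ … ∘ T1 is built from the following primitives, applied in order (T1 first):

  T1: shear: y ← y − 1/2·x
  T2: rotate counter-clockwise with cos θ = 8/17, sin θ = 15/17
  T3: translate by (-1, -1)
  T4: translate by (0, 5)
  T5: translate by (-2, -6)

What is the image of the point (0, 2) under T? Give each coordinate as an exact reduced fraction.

T(p) = (-81/17, -18/17)

T1 shear: y ← y − 1/2·x: (0, 2) → (0, 2)
T2 rotate counter-clockwise with cos θ = 8/17, sin θ = 15/17: (0, 2) → (-30/17, 16/17)
T3 translate by (-1, -1): (-30/17, 16/17) → (-47/17, -1/17)
T4 translate by (0, 5): (-47/17, -1/17) → (-47/17, 84/17)
T5 translate by (-2, -6): (-47/17, 84/17) → (-81/17, -18/17)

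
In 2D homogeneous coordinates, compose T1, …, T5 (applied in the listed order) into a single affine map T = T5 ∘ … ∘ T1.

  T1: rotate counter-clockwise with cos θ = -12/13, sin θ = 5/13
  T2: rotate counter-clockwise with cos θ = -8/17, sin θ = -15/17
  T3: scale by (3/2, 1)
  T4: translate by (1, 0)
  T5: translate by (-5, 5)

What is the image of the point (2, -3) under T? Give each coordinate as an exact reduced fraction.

T(p) = (259/221, 872/221)

T1 rotate counter-clockwise with cos θ = -12/13, sin θ = 5/13: (2, -3) → (-9/13, 46/13)
T2 rotate counter-clockwise with cos θ = -8/17, sin θ = -15/17: (-9/13, 46/13) → (762/221, -233/221)
T3 scale by (3/2, 1): (762/221, -233/221) → (1143/221, -233/221)
T4 translate by (1, 0): (1143/221, -233/221) → (1364/221, -233/221)
T5 translate by (-5, 5): (1364/221, -233/221) → (259/221, 872/221)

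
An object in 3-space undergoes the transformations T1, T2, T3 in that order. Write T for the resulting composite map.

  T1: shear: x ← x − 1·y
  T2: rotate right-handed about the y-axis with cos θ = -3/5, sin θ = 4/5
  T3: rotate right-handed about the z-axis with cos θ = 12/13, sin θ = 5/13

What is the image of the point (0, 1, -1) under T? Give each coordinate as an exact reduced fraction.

T(p) = (-37/65, 11/13, 7/5)

T1 shear: x ← x − 1·y: (0, 1, -1) → (-1, 1, -1)
T2 rotate right-handed about the y-axis with cos θ = -3/5, sin θ = 4/5: (-1, 1, -1) → (-1/5, 1, 7/5)
T3 rotate right-handed about the z-axis with cos θ = 12/13, sin θ = 5/13: (-1/5, 1, 7/5) → (-37/65, 11/13, 7/5)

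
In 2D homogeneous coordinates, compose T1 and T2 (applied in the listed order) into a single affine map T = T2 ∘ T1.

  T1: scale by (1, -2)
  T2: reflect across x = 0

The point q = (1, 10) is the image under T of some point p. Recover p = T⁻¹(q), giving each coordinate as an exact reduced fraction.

T1 = [1 0 0; 0 -2 0; 0 0 1]
T2·T1 = [-1 0 0; 0 -2 0; 0 0 1]
det M = 2; M⁻¹ = [-1 0 0; 0 -1/2 0; 0 0 1]
M⁻¹ · (1, 10)ᵀ = (-1, -5)ᵀ

p = (-1, -5)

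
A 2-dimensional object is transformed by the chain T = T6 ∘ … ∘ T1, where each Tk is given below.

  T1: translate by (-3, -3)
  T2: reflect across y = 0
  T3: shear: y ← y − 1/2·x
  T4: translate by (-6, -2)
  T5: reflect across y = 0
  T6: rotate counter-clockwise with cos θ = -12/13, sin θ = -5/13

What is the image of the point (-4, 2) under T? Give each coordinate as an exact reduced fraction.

T1 translate by (-3, -3): (-4, 2) → (-7, -1)
T2 reflect across y = 0: (-7, -1) → (-7, 1)
T3 shear: y ← y − 1/2·x: (-7, 1) → (-7, 9/2)
T4 translate by (-6, -2): (-7, 9/2) → (-13, 5/2)
T5 reflect across y = 0: (-13, 5/2) → (-13, -5/2)
T6 rotate counter-clockwise with cos θ = -12/13, sin θ = -5/13: (-13, -5/2) → (287/26, 95/13)

T(p) = (287/26, 95/13)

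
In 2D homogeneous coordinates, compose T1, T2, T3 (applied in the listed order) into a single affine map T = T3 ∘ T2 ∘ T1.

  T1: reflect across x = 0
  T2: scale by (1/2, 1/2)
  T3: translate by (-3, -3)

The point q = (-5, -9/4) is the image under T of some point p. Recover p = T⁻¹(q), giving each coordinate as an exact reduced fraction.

p = (4, 3/2)

T1 = [-1 0 0; 0 1 0; 0 0 1]
T2·T1 = [-1/2 0 0; 0 1/2 0; 0 0 1]
T3·…·T1 = [-1/2 0 -3; 0 1/2 -3; 0 0 1]
det M = -1/4; M⁻¹ = [-2 0 -6; 0 2 6; 0 0 1]
M⁻¹ · (-5, -9/4)ᵀ = (4, 3/2)ᵀ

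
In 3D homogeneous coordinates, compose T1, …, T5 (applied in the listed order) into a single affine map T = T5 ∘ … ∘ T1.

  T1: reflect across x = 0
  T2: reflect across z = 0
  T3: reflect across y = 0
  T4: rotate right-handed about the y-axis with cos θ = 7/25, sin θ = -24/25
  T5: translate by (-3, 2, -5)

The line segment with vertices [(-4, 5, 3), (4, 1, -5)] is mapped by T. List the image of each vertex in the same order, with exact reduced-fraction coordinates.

T1 reflect across x = 0: (-4, 5, 3) → (4, 5, 3); (4, 1, -5) → (-4, 1, -5)
T2 reflect across z = 0: (4, 5, 3) → (4, 5, -3); (-4, 1, -5) → (-4, 1, 5)
T3 reflect across y = 0: (4, 5, -3) → (4, -5, -3); (-4, 1, 5) → (-4, -1, 5)
T4 rotate right-handed about the y-axis with cos θ = 7/25, sin θ = -24/25: (4, -5, -3) → (4, -5, 3); (-4, -1, 5) → (-148/25, -1, -61/25)
T5 translate by (-3, 2, -5): (4, -5, 3) → (1, -3, -2); (-148/25, -1, -61/25) → (-223/25, 1, -186/25)

image vertices: (1, -3, -2), (-223/25, 1, -186/25)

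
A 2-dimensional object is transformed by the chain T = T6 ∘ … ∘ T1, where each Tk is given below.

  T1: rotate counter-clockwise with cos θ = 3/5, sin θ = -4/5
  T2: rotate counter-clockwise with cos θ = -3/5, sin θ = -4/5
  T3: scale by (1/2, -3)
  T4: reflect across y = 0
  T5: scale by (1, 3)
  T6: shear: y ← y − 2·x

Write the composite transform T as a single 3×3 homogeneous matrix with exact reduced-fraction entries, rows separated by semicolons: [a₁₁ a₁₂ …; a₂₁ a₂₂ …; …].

T = [-1/2 0 0; 1 -9 0; 0 0 1]

T1 = [3/5 4/5 0; -4/5 3/5 0; 0 0 1]
T2·T1 = [-1 0 0; 0 -1 0; 0 0 1]
T3·…·T1 = [-1/2 0 0; 0 3 0; 0 0 1]
T4·…·T1 = [-1/2 0 0; 0 -3 0; 0 0 1]
T5·…·T1 = [-1/2 0 0; 0 -9 0; 0 0 1]
T6·…·T1 = [-1/2 0 0; 1 -9 0; 0 0 1]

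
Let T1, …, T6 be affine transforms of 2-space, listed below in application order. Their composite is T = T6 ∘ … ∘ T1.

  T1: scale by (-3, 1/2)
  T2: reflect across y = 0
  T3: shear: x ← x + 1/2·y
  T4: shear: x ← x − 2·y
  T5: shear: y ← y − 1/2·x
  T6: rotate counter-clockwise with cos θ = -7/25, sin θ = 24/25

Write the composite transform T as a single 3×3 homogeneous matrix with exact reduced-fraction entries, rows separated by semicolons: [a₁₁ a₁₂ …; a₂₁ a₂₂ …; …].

T = [-3/5 63/100 0; -33/10 193/200 0; 0 0 1]

T1 = [-3 0 0; 0 1/2 0; 0 0 1]
T2·T1 = [-3 0 0; 0 -1/2 0; 0 0 1]
T3·…·T1 = [-3 -1/4 0; 0 -1/2 0; 0 0 1]
T4·…·T1 = [-3 3/4 0; 0 -1/2 0; 0 0 1]
T5·…·T1 = [-3 3/4 0; 3/2 -7/8 0; 0 0 1]
T6·…·T1 = [-3/5 63/100 0; -33/10 193/200 0; 0 0 1]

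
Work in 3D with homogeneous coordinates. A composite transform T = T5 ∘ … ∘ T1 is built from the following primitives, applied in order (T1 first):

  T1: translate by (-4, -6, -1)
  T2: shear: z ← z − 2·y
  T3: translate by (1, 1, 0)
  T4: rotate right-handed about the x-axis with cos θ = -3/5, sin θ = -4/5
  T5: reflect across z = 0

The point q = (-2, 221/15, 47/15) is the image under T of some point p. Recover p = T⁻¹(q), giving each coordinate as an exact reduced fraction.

p = (1, -4/3, 0)

T1 = [1 0 0 -4; 0 1 0 -6; 0 0 1 -1; 0 0 0 1]
T2·T1 = [1 0 0 -4; 0 1 0 -6; 0 -2 1 11; 0 0 0 1]
T3·…·T1 = [1 0 0 -3; 0 1 0 -5; 0 -2 1 11; 0 0 0 1]
T4·…·T1 = [1 0 0 -3; 0 -11/5 4/5 59/5; 0 2/5 -3/5 -13/5; 0 0 0 1]
T5·…·T1 = [1 0 0 -3; 0 -11/5 4/5 59/5; 0 -2/5 3/5 13/5; 0 0 0 1]
det M = -1; M⁻¹ = [1 0 0 3; 0 -3/5 4/5 5; 0 -2/5 11/5 -1; 0 0 0 1]
M⁻¹ · (-2, 221/15, 47/15)ᵀ = (1, -4/3, 0)ᵀ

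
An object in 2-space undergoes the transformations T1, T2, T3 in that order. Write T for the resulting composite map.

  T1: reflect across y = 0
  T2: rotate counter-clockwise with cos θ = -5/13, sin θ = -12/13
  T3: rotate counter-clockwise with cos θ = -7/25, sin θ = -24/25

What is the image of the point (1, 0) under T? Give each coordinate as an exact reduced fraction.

T1 reflect across y = 0: (1, 0) → (1, 0)
T2 rotate counter-clockwise with cos θ = -5/13, sin θ = -12/13: (1, 0) → (-5/13, -12/13)
T3 rotate counter-clockwise with cos θ = -7/25, sin θ = -24/25: (-5/13, -12/13) → (-253/325, 204/325)

T(p) = (-253/325, 204/325)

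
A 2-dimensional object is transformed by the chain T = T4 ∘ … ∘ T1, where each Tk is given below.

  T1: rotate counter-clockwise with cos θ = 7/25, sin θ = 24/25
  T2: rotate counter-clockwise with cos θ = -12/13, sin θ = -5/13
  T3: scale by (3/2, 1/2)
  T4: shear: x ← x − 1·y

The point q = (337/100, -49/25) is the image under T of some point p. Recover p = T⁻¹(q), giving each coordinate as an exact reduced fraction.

T1 = [7/25 -24/25 0; 24/25 7/25 0; 0 0 1]
T2·T1 = [36/325 323/325 0; -323/325 36/325 0; 0 0 1]
T3·…·T1 = [54/325 969/650 0; -323/650 18/325 0; 0 0 1]
T4·…·T1 = [431/650 933/650 0; -323/650 18/325 0; 0 0 1]
det M = 3/4; M⁻¹ = [24/325 -622/325 0; 646/975 862/975 0; 0 0 1]
M⁻¹ · (337/100, -49/25)ᵀ = (4, 1/2)ᵀ

p = (4, 1/2)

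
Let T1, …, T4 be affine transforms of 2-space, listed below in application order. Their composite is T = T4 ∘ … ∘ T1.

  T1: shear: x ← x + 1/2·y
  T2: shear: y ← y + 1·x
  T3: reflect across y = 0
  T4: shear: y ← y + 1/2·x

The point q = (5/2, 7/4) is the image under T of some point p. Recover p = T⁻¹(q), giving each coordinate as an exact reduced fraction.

T1 = [1 1/2 0; 0 1 0; 0 0 1]
T2·T1 = [1 1/2 0; 1 3/2 0; 0 0 1]
T3·…·T1 = [1 1/2 0; -1 -3/2 0; 0 0 1]
T4·…·T1 = [1 1/2 0; -1/2 -5/4 0; 0 0 1]
det M = -1; M⁻¹ = [5/4 1/2 0; -1/2 -1 0; 0 0 1]
M⁻¹ · (5/2, 7/4)ᵀ = (4, -3)ᵀ

p = (4, -3)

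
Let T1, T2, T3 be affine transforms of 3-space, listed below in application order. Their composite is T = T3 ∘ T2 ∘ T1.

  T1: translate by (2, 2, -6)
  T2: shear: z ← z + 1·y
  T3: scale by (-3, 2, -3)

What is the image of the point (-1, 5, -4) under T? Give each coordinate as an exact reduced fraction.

T(p) = (-3, 14, 9)

T1 translate by (2, 2, -6): (-1, 5, -4) → (1, 7, -10)
T2 shear: z ← z + 1·y: (1, 7, -10) → (1, 7, -3)
T3 scale by (-3, 2, -3): (1, 7, -3) → (-3, 14, 9)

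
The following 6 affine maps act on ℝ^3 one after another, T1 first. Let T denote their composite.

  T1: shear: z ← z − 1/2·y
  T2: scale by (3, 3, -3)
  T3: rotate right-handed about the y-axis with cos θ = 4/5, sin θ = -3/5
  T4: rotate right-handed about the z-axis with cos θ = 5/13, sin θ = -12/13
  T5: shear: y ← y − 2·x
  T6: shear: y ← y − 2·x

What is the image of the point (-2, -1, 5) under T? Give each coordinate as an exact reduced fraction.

T1 shear: z ← z − 1/2·y: (-2, -1, 5) → (-2, -1, 11/2)
T2 scale by (3, 3, -3): (-2, -1, 11/2) → (-6, -3, -33/2)
T3 rotate right-handed about the y-axis with cos θ = 4/5, sin θ = -3/5: (-6, -3, -33/2) → (51/10, -3, -84/5)
T4 rotate right-handed about the z-axis with cos θ = 5/13, sin θ = -12/13: (51/10, -3, -84/5) → (-21/26, -381/65, -84/5)
T5 shear: y ← y − 2·x: (-21/26, -381/65, -84/5) → (-21/26, -276/65, -84/5)
T6 shear: y ← y − 2·x: (-21/26, -276/65, -84/5) → (-21/26, -171/65, -84/5)

T(p) = (-21/26, -171/65, -84/5)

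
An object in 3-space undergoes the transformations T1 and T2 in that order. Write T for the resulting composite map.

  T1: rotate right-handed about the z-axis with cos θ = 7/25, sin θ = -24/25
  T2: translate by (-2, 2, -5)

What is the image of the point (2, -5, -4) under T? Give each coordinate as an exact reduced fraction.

T1 rotate right-handed about the z-axis with cos θ = 7/25, sin θ = -24/25: (2, -5, -4) → (-106/25, -83/25, -4)
T2 translate by (-2, 2, -5): (-106/25, -83/25, -4) → (-156/25, -33/25, -9)

T(p) = (-156/25, -33/25, -9)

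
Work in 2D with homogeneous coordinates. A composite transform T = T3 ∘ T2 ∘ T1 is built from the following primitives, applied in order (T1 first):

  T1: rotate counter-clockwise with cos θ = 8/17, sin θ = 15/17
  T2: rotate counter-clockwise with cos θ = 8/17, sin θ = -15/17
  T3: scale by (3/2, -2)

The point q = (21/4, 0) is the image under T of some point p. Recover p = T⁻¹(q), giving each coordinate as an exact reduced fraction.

T1 = [8/17 -15/17 0; 15/17 8/17 0; 0 0 1]
T2·T1 = [1 0 0; 0 1 0; 0 0 1]
T3·…·T1 = [3/2 0 0; 0 -2 0; 0 0 1]
det M = -3; M⁻¹ = [2/3 0 0; 0 -1/2 0; 0 0 1]
M⁻¹ · (21/4, 0)ᵀ = (7/2, 0)ᵀ

p = (7/2, 0)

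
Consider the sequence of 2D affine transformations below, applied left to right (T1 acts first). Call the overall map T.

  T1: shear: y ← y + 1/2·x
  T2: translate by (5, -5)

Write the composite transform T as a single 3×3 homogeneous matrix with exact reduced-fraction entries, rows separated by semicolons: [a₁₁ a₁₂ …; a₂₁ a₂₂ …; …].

T1 = [1 0 0; 1/2 1 0; 0 0 1]
T2·T1 = [1 0 5; 1/2 1 -5; 0 0 1]

T = [1 0 5; 1/2 1 -5; 0 0 1]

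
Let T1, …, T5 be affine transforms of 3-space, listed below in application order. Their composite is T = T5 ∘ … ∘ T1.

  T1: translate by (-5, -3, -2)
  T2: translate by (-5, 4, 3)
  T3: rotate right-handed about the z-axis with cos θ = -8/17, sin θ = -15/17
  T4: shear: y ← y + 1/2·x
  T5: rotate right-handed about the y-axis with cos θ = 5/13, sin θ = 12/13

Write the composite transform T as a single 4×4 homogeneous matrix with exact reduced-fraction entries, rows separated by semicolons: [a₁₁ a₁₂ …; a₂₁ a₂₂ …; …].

T = [-40/221 75/221 12/13 679/221; -19/17 -1/34 0 379/34; 96/221 -180/221 5/13 -1055/221; 0 0 0 1]

T1 = [1 0 0 -5; 0 1 0 -3; 0 0 1 -2; 0 0 0 1]
T2·T1 = [1 0 0 -10; 0 1 0 1; 0 0 1 1; 0 0 0 1]
T3·…·T1 = [-8/17 15/17 0 95/17; -15/17 -8/17 0 142/17; 0 0 1 1; 0 0 0 1]
T4·…·T1 = [-8/17 15/17 0 95/17; -19/17 -1/34 0 379/34; 0 0 1 1; 0 0 0 1]
T5·…·T1 = [-40/221 75/221 12/13 679/221; -19/17 -1/34 0 379/34; 96/221 -180/221 5/13 -1055/221; 0 0 0 1]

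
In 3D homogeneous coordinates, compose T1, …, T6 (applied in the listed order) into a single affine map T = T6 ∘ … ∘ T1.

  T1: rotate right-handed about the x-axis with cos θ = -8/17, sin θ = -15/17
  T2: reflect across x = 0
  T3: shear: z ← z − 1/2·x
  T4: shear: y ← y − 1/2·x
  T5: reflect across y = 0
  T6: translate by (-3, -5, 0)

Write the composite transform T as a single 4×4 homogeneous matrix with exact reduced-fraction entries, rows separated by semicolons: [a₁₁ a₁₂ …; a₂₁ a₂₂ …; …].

T = [-1 0 0 -3; -1/2 8/17 -15/17 -5; 1/2 -15/17 -8/17 0; 0 0 0 1]

T1 = [1 0 0 0; 0 -8/17 15/17 0; 0 -15/17 -8/17 0; 0 0 0 1]
T2·T1 = [-1 0 0 0; 0 -8/17 15/17 0; 0 -15/17 -8/17 0; 0 0 0 1]
T3·…·T1 = [-1 0 0 0; 0 -8/17 15/17 0; 1/2 -15/17 -8/17 0; 0 0 0 1]
T4·…·T1 = [-1 0 0 0; 1/2 -8/17 15/17 0; 1/2 -15/17 -8/17 0; 0 0 0 1]
T5·…·T1 = [-1 0 0 0; -1/2 8/17 -15/17 0; 1/2 -15/17 -8/17 0; 0 0 0 1]
T6·…·T1 = [-1 0 0 -3; -1/2 8/17 -15/17 -5; 1/2 -15/17 -8/17 0; 0 0 0 1]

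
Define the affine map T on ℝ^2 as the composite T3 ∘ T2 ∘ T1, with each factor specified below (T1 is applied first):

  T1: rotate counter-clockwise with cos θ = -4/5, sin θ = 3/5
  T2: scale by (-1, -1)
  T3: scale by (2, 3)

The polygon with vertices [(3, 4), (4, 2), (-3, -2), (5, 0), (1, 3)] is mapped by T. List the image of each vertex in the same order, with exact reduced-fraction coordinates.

image vertices: (48/5, 21/5), (44/5, -12/5), (-36/5, 3/5), (8, -9), (26/5, 27/5)

T1 rotate counter-clockwise with cos θ = -4/5, sin θ = 3/5: (3, 4) → (-24/5, -7/5); (4, 2) → (-22/5, 4/5); (-3, -2) → (18/5, -1/5); (5, 0) → (-4, 3); (1, 3) → (-13/5, -9/5)
T2 scale by (-1, -1): (-24/5, -7/5) → (24/5, 7/5); (-22/5, 4/5) → (22/5, -4/5); (18/5, -1/5) → (-18/5, 1/5); (-4, 3) → (4, -3); (-13/5, -9/5) → (13/5, 9/5)
T3 scale by (2, 3): (24/5, 7/5) → (48/5, 21/5); (22/5, -4/5) → (44/5, -12/5); (-18/5, 1/5) → (-36/5, 3/5); (4, -3) → (8, -9); (13/5, 9/5) → (26/5, 27/5)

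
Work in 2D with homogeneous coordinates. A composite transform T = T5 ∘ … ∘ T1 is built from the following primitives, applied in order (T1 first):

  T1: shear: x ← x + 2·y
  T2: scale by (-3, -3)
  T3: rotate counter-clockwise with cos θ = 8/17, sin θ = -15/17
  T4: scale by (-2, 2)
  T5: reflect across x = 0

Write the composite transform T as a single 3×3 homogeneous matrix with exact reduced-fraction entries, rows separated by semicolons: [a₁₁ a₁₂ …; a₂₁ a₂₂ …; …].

T = [-48/17 -186/17 0; 90/17 132/17 0; 0 0 1]

T1 = [1 2 0; 0 1 0; 0 0 1]
T2·T1 = [-3 -6 0; 0 -3 0; 0 0 1]
T3·…·T1 = [-24/17 -93/17 0; 45/17 66/17 0; 0 0 1]
T4·…·T1 = [48/17 186/17 0; 90/17 132/17 0; 0 0 1]
T5·…·T1 = [-48/17 -186/17 0; 90/17 132/17 0; 0 0 1]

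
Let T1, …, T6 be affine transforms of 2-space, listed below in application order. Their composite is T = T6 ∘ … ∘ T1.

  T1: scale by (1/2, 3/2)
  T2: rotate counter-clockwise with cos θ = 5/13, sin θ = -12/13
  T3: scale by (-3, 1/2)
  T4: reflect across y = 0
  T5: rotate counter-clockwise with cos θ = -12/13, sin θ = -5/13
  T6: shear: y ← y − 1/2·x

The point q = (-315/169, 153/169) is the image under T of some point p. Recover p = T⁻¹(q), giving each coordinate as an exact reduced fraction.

T1 = [1/2 0 0; 0 3/2 0; 0 0 1]
T2·T1 = [5/26 18/13 0; -6/13 15/26 0; 0 0 1]
T3·…·T1 = [-15/26 -54/13 0; -3/13 15/52 0; 0 0 1]
T4·…·T1 = [-15/26 -54/13 0; 3/13 -15/52 0; 0 0 1]
T5·…·T1 = [105/169 2517/676 0; 3/338 315/169 0; 0 0 1]
T6·…·T1 = [105/169 2517/676 0; -51/169 3/1352 0; 0 0 1]
det M = 9/8; M⁻¹ = [1/507 -1678/507 0; 136/507 280/507 0; 0 0 1]
M⁻¹ · (-315/169, 153/169)ᵀ = (-3, 0)ᵀ

p = (-3, 0)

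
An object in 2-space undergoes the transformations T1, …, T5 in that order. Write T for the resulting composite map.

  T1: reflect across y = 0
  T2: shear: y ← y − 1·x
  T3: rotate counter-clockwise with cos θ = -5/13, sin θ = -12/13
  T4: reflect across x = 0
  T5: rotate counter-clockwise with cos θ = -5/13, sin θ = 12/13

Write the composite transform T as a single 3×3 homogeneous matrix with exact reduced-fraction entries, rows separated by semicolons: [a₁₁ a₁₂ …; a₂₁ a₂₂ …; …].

T = [-1/169 -120/169 0; 239/169 119/169 0; 0 0 1]

T1 = [1 0 0; 0 -1 0; 0 0 1]
T2·T1 = [1 0 0; -1 -1 0; 0 0 1]
T3·…·T1 = [-17/13 -12/13 0; -7/13 5/13 0; 0 0 1]
T4·…·T1 = [17/13 12/13 0; -7/13 5/13 0; 0 0 1]
T5·…·T1 = [-1/169 -120/169 0; 239/169 119/169 0; 0 0 1]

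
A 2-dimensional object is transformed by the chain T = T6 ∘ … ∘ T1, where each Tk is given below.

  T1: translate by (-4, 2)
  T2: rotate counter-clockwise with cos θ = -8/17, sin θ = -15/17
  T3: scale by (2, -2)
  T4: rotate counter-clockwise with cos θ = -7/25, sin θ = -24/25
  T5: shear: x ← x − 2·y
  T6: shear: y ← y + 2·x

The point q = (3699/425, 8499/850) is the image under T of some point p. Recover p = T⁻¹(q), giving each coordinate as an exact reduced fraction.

T1 = [1 0 -4; 0 1 2; 0 0 1]
T2·T1 = [-8/17 15/17 62/17; -15/17 -8/17 44/17; 0 0 1]
T3·…·T1 = [-16/17 30/17 124/17; 30/17 16/17 -88/17; 0 0 1]
T4·…·T1 = [832/425 174/425 -596/85; 174/425 -832/425 -472/85; 0 0 1]
T5·…·T1 = [484/425 1838/425 348/85; 174/425 -832/425 -472/85; 0 0 1]
T6·…·T1 = [484/425 1838/425 348/85; 1142/425 2844/425 224/85; 0 0 1]
det M = -4; M⁻¹ = [-711/425 919/850 4; 571/850 -121/425 -2; 0 0 1]
M⁻¹ · (3699/425, 8499/850)ᵀ = (1/4, 1)ᵀ

p = (1/4, 1)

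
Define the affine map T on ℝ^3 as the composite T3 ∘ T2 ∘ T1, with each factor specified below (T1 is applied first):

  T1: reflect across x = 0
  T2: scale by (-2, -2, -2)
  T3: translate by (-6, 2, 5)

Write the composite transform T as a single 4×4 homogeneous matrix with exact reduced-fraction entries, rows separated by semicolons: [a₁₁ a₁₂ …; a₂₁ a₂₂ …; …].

T1 = [-1 0 0 0; 0 1 0 0; 0 0 1 0; 0 0 0 1]
T2·T1 = [2 0 0 0; 0 -2 0 0; 0 0 -2 0; 0 0 0 1]
T3·…·T1 = [2 0 0 -6; 0 -2 0 2; 0 0 -2 5; 0 0 0 1]

T = [2 0 0 -6; 0 -2 0 2; 0 0 -2 5; 0 0 0 1]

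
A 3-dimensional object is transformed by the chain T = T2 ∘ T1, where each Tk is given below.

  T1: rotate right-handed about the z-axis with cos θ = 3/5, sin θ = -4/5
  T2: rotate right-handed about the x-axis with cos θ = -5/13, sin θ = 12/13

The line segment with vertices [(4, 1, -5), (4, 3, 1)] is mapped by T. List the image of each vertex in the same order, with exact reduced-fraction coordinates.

T1 rotate right-handed about the z-axis with cos θ = 3/5, sin θ = -4/5: (4, 1, -5) → (16/5, -13/5, -5); (4, 3, 1) → (24/5, -7/5, 1)
T2 rotate right-handed about the x-axis with cos θ = -5/13, sin θ = 12/13: (16/5, -13/5, -5) → (16/5, 73/13, -31/65); (24/5, -7/5, 1) → (24/5, -5/13, -109/65)

image vertices: (16/5, 73/13, -31/65), (24/5, -5/13, -109/65)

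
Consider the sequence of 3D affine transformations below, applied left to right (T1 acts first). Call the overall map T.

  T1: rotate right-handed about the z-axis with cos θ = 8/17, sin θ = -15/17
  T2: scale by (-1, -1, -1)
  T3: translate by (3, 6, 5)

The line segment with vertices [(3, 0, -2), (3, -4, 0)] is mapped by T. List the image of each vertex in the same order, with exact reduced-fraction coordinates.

image vertices: (27/17, 147/17, 7), (87/17, 179/17, 5)

T1 rotate right-handed about the z-axis with cos θ = 8/17, sin θ = -15/17: (3, 0, -2) → (24/17, -45/17, -2); (3, -4, 0) → (-36/17, -77/17, 0)
T2 scale by (-1, -1, -1): (24/17, -45/17, -2) → (-24/17, 45/17, 2); (-36/17, -77/17, 0) → (36/17, 77/17, 0)
T3 translate by (3, 6, 5): (-24/17, 45/17, 2) → (27/17, 147/17, 7); (36/17, 77/17, 0) → (87/17, 179/17, 5)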